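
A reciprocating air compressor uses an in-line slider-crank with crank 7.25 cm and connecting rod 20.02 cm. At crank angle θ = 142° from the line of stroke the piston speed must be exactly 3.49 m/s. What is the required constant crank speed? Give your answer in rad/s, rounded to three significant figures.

111

For an in-line slider-crank, |v_piston| = rω|sinθ|·[1 + r cosθ/√(L² − r² sin²θ)].
With r = 0.0725 m, L = 0.2002 m, θ = 142°: the bracketed kinematic factor |dx/dθ| = 0.031569 m.
ω = v/|dx/dθ| = 3.49/0.031569 = 110.55 rad/s.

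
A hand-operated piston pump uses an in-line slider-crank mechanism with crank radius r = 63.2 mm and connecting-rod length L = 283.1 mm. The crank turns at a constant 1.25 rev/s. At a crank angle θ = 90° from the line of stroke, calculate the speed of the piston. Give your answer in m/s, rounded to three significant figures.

ω = 2π·1.25 = 7.854 rad/s
For an in-line slider-crank, x = r cosθ + √(L² − r² sin²θ), so v = −rω sinθ·[1 + r cosθ/√(L² − r² sin²θ)].
With r = 0.0632 m, L = 0.2831 m, θ = 90°: √(L² − r² sin²θ) = 0.27596 m.
v = −0.0632·7.854·1.00000·[1 + 0.0632·0.00000/0.27596] = -0.49637 m/s.
|v| = 0.49637 m/s.

0.496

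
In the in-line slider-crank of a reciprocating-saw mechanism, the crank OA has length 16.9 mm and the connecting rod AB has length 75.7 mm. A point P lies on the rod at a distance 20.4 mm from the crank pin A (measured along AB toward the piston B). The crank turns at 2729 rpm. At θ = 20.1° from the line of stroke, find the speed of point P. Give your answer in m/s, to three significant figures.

3.75

ω = 285.8 rad/s.  Crank-pin speed |V_A| = rω = 4.8297 m/s, perpendicular to OA.
Rod angle: sinφ = −(r/L) sinθ ⇒ φ = -4.400°; ω_rod = −rω cosθ/√(L²−r²sin²θ) = -60.092 rad/s.
V_P = V_A + ω_rod × AP, with AP = 0.0204 m along the rod.
Components: V_Px = −rω sinθ − a·ω_rod·sinφ = -1.7538 m/s;  V_Py = rω cosθ + a·ω_rod·cosφ = +3.3133 m/s.
|V_P| = √(V_Px² + V_Py²) = 3.7488 m/s.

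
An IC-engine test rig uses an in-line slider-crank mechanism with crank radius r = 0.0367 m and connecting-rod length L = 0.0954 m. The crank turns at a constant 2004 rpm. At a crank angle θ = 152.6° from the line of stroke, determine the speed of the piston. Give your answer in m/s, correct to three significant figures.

ω = 2π·2004/60 = 209.9 rad/s
For an in-line slider-crank, x = r cosθ + √(L² − r² sin²θ), so v = −rω sinθ·[1 + r cosθ/√(L² − r² sin²θ)].
With r = 0.0367 m, L = 0.0954 m, θ = 152.6°: √(L² − r² sin²θ) = 0.093893 m.
v = −0.0367·209.9·0.46020·[1 + 0.0367·-0.88782/0.093893] = -2.3144 m/s.
|v| = 2.3144 m/s.

2.31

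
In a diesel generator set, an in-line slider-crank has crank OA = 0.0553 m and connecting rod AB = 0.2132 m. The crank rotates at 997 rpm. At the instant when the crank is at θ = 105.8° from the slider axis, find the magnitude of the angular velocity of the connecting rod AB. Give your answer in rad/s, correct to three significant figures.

7.61

ω = 104.4 rad/s (converted from 997 rpm).
The rod makes angle φ with the slider axis where L sinφ = r sinθ; differentiating, L cosφ·φ̇ = r ω cosθ.
L cosφ = √(L² − r² sin²θ) = 0.20645 m.
|ω_rod| = r ω |cosθ| / √(L² − r² sin²θ) = 0.0553·104.4·0.27228/0.20645 = 7.6145 rad/s.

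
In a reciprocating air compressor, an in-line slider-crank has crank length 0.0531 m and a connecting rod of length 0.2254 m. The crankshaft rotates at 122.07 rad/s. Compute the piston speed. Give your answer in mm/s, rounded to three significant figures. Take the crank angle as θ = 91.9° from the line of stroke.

ω = 122.1 rad/s
For an in-line slider-crank, x = r cosθ + √(L² − r² sin²θ), so v = −rω sinθ·[1 + r cosθ/√(L² − r² sin²θ)].
With r = 0.0531 m, L = 0.2254 m, θ = 91.9°: √(L² − r² sin²θ) = 0.21906 m.
v = −0.0531·122.1·0.99945·[1 + 0.0531·-0.03316/0.21906] = -6.4263 m/s.
|v| = 6.4263 m/s = 6426.3 mm/s.

6430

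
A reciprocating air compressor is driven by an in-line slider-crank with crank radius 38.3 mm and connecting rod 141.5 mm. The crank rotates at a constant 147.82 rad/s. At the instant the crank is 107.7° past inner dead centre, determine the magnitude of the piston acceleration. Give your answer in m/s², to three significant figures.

ω = 147.8 rad/s
x(θ) = r cosθ + √(L² − r² sin²θ); with ω constant, a = ω²·d²x/dθ².
d²x/dθ² = −r cosθ − r²(cos2θ)/√u − r⁴ sin²2θ/(4u^{3/2}),  u = L² − r² sin²θ = 0.018691 m².
Substituting r = 0.0383 m, L = 0.1415 m, θ = 107.7°: d²x/dθ² = +0.02032 m.
a = ω²·d²x/dθ² = (147.8)²·(+0.02032) = +444 m/s²;  |a| = 444 m/s².

444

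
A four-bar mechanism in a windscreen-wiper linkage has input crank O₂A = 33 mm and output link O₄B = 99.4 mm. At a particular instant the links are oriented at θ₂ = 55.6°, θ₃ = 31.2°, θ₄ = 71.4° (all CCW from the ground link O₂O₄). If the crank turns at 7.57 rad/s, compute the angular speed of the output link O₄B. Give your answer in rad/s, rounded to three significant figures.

ω₂ = 7.57 rad/s
Differentiating the loop-closure r₂e^{iθ₂}+r₃e^{iθ₃}=r₁+r₄e^{iθ₄} gives r₂ω₂e^{iθ₂}+r₃ω₃e^{iθ₃}=r₄ω₄e^{iθ₄}.
Eliminating the other unknown: ω₄ = r₂ω₂ sin(θ₂−θ₃) / [r₄ sin(θ₄−θ₃)].
Numerator sine = +0.41310; denominator sine = +0.64546.
Result = 0.033·7.57·(+0.41310) / (0.0994·(+0.64546)) = +1.6085 rad/s; magnitude 1.6085 rad/s.

1.61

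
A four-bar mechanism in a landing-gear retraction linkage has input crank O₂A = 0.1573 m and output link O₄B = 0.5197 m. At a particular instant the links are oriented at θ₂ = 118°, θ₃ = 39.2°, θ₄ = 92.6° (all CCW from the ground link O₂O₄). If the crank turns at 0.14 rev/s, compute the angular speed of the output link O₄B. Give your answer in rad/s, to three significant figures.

ω₂ = 0.8796 rad/s (from 0.14 rev/s).
Differentiating the loop-closure r₂e^{iθ₂}+r₃e^{iθ₃}=r₁+r₄e^{iθ₄} gives r₂ω₂e^{iθ₂}+r₃ω₃e^{iθ₃}=r₄ω₄e^{iθ₄}.
Eliminating the other unknown: ω₄ = r₂ω₂ sin(θ₂−θ₃) / [r₄ sin(θ₄−θ₃)].
Numerator sine = +0.98096; denominator sine = +0.80282.
Result = 0.1573·0.8796·(+0.98096) / (0.5197·(+0.80282)) = +0.32532 rad/s; magnitude 0.32532 rad/s.

0.325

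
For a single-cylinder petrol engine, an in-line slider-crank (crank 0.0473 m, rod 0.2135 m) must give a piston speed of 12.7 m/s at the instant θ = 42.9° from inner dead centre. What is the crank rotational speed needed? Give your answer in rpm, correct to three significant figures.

3240

For an in-line slider-crank, |v_piston| = rω|sinθ|·[1 + r cosθ/√(L² − r² sin²θ)].
With r = 0.0473 m, L = 0.2135 m, θ = 42.9°: the bracketed kinematic factor |dx/dθ| = 0.037484 m.
ω = v/|dx/dθ| = 12.7/0.037484 = 338.81 rad/s.
N = 60ω/(2π) = 3235.4 rpm.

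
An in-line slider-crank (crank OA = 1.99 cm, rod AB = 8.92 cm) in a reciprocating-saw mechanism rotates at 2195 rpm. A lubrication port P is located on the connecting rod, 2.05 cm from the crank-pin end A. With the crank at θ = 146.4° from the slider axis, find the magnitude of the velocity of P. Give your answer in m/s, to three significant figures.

3.81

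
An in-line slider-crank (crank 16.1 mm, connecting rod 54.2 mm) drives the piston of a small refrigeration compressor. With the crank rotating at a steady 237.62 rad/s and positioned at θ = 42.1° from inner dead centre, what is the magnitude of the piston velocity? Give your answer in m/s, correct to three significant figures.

ω = 237.6 rad/s
For an in-line slider-crank, x = r cosθ + √(L² − r² sin²θ), so v = −rω sinθ·[1 + r cosθ/√(L² − r² sin²θ)].
With r = 0.0161 m, L = 0.0542 m, θ = 42.1°: √(L² − r² sin²θ) = 0.053114 m.
v = −0.0161·237.6·0.67043·[1 + 0.0161·0.74198/0.053114] = -3.1417 m/s.
|v| = 3.1417 m/s.

3.14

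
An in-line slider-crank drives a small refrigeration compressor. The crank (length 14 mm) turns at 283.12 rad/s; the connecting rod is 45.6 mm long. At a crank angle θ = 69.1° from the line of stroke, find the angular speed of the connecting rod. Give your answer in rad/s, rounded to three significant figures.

32.4

ω = 283.1 rad/s
The rod makes angle φ with the slider axis where L sinφ = r sinθ; differentiating, L cosφ·φ̇ = r ω cosθ.
L cosφ = √(L² − r² sin²θ) = 0.043684 m.
|ω_rod| = r ω |cosθ| / √(L² − r² sin²θ) = 0.014·283.1·0.35674/0.043684 = 32.369 rad/s.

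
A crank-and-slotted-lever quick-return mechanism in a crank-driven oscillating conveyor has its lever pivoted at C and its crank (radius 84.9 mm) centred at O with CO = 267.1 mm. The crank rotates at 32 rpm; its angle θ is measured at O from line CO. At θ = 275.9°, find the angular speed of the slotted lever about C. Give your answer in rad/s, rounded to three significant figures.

ω = 3.351 rad/s (from 32 rpm).
Crank pin A relative to C: A = (d + r cosθ, r sinθ); lever angle φ = atan2(r sinθ, d + r cosθ).
Differentiating tanφ: φ̇ = rω(d cosθ + r)/(d² + r² + 2dr cosθ).
d² + r² + 2dr cosθ = |CA|² = 0.0832124 m²;  d cosθ + r = +0.11236 m.
|ω_lever| = |0.0849·3.351·+0.11236| / 0.0832124 = 0.38414 rad/s.

0.384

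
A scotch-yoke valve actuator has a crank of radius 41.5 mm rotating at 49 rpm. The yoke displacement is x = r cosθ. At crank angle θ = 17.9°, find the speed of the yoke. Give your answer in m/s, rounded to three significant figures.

0.0655

ω = 5.131 rad/s (from 49 rpm).
x = r cosθ ⇒ ẋ = −rω sinθ.
|v| = rω|sinθ| = 0.0415·5.131·|sin 17.9°| = 0.065451 m/s.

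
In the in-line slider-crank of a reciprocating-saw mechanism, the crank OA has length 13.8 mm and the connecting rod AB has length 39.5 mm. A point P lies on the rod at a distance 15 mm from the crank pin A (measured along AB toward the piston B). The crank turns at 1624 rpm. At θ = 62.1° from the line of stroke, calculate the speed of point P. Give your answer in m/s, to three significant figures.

2.31

ω = 170.1 rad/s.  Crank-pin speed |V_A| = rω = 2.3469 m/s, perpendicular to OA.
Rod angle: sinφ = −(r/L) sinθ ⇒ φ = -17.984°; ω_rod = −rω cosθ/√(L²−r²sin²θ) = -29.23 rad/s.
V_P = V_A + ω_rod × AP, with AP = 0.015 m along the rod.
Components: V_Px = −rω sinθ − a·ω_rod·sinφ = -2.2095 m/s;  V_Py = rω cosθ + a·ω_rod·cosφ = +0.68115 m/s.
|V_P| = √(V_Px² + V_Py²) = 2.3121 m/s.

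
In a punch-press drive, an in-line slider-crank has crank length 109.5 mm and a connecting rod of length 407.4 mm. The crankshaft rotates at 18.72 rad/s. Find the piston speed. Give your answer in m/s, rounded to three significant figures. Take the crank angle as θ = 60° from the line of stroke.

ω = 18.72 rad/s
For an in-line slider-crank, x = r cosθ + √(L² − r² sin²θ), so v = −rω sinθ·[1 + r cosθ/√(L² − r² sin²θ)].
With r = 0.1095 m, L = 0.4074 m, θ = 60°: √(L² − r² sin²θ) = 0.39621 m.
v = −0.1095·18.72·0.86603·[1 + 0.1095·0.50000/0.39621] = -2.0205 m/s.
|v| = 2.0205 m/s.

2.02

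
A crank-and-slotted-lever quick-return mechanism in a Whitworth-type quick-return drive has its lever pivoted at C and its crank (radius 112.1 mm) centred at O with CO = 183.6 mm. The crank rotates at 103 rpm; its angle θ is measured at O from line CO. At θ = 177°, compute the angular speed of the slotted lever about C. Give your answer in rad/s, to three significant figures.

ω = 10.79 rad/s (from 103 rpm).
Crank pin A relative to C: A = (d + r cosθ, r sinθ); lever angle φ = atan2(r sinθ, d + r cosθ).
Differentiating tanφ: φ̇ = rω(d cosθ + r)/(d² + r² + 2dr cosθ).
d² + r² + 2dr cosθ = |CA|² = 0.00516866 m²;  d cosθ + r = -0.071248 m.
|ω_lever| = |0.1121·10.79·-0.071248| / 0.00516866 = 16.667 rad/s.

16.7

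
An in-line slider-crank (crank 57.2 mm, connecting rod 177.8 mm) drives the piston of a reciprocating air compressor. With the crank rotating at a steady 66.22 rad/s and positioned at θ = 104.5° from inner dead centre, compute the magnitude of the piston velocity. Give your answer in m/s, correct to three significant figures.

3.36

ω = 66.22 rad/s
For an in-line slider-crank, x = r cosθ + √(L² − r² sin²θ), so v = −rω sinθ·[1 + r cosθ/√(L² − r² sin²θ)].
With r = 0.0572 m, L = 0.1778 m, θ = 104.5°: √(L² − r² sin²θ) = 0.16896 m.
v = −0.0572·66.22·0.96815·[1 + 0.0572·-0.25038/0.16896] = -3.3563 m/s.
|v| = 3.3563 m/s.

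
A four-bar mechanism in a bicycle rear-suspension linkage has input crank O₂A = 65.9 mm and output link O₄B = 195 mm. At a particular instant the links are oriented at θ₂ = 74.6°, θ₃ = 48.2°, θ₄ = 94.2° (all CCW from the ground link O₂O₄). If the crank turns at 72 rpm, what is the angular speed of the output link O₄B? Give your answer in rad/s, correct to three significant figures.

ω₂ = 7.54 rad/s (from 72 rpm).
Differentiating the loop-closure r₂e^{iθ₂}+r₃e^{iθ₃}=r₁+r₄e^{iθ₄} gives r₂ω₂e^{iθ₂}+r₃ω₃e^{iθ₃}=r₄ω₄e^{iθ₄}.
Eliminating the other unknown: ω₄ = r₂ω₂ sin(θ₂−θ₃) / [r₄ sin(θ₄−θ₃)].
Numerator sine = +0.44464; denominator sine = +0.71934.
Result = 0.0659·7.54·(+0.44464) / (0.195·(+0.71934)) = +1.575 rad/s; magnitude 1.575 rad/s.

1.58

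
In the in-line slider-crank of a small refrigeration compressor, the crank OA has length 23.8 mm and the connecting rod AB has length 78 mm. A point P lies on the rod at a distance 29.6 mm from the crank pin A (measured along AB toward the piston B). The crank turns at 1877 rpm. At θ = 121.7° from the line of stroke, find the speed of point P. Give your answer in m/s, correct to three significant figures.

ω = 196.6 rad/s.  Crank-pin speed |V_A| = rω = 4.6781 m/s, perpendicular to OA.
Rod angle: sinφ = −(r/L) sinθ ⇒ φ = -15.047°; ω_rod = −rω cosθ/√(L²−r²sin²θ) = +32.634 rad/s.
V_P = V_A + ω_rod × AP, with AP = 0.0296 m along the rod.
Components: V_Px = −rω sinθ − a·ω_rod·sinφ = -3.7294 m/s;  V_Py = rω cosθ + a·ω_rod·cosφ = -1.5254 m/s.
|V_P| = √(V_Px² + V_Py²) = 4.0293 m/s.

4.03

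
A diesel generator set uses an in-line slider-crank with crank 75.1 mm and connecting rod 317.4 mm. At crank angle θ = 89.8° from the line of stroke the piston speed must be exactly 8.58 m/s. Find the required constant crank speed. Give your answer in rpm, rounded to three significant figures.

For an in-line slider-crank, |v_piston| = rω|sinθ|·[1 + r cosθ/√(L² − r² sin²θ)].
With r = 0.0751 m, L = 0.3174 m, θ = 89.8°: the bracketed kinematic factor |dx/dθ| = 0.075163 m.
ω = v/|dx/dθ| = 8.58/0.075163 = 114.15 rad/s.
N = 60ω/(2π) = 1090.1 rpm.

1090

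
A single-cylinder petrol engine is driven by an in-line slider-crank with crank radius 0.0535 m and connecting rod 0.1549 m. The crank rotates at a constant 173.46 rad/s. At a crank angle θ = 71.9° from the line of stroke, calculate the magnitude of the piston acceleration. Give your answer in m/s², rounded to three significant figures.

ω = 173.5 rad/s
x(θ) = r cosθ + √(L² − r² sin²θ); with ω constant, a = ω²·d²x/dθ².
d²x/dθ² = −r cosθ − r²(cos2θ)/√u − r⁴ sin²2θ/(4u^{3/2}),  u = L² − r² sin²θ = 0.021408 m².
Substituting r = 0.0535 m, L = 0.1549 m, θ = 71.9°: d²x/dθ² = -0.0010633 m.
a = ω²·d²x/dθ² = (173.5)²·(-0.0010633) = -31.993 m/s²;  |a| = 31.993 m/s².

32.0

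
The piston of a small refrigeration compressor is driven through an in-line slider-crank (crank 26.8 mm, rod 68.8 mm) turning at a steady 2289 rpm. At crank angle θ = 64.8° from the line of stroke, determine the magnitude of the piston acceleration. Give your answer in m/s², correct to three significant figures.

ω = 2π·2289/60 = 239.7 rad/s
x(θ) = r cosθ + √(L² − r² sin²θ); with ω constant, a = ω²·d²x/dθ².
d²x/dθ² = −r cosθ − r²(cos2θ)/√u − r⁴ sin²2θ/(4u^{3/2}),  u = L² − r² sin²θ = 0.00414541 m².
Substituting r = 0.0268 m, L = 0.0688 m, θ = 64.8°: d²x/dθ² = -0.004587 m.
a = ω²·d²x/dθ² = (239.7)²·(-0.004587) = -263.56 m/s²;  |a| = 263.56 m/s².

264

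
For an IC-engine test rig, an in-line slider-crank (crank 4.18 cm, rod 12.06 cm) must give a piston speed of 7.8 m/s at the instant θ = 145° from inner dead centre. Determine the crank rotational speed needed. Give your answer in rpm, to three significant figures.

4370

For an in-line slider-crank, |v_piston| = rω|sinθ|·[1 + r cosθ/√(L² − r² sin²θ)].
With r = 0.0418 m, L = 0.1206 m, θ = 145°: the bracketed kinematic factor |dx/dθ| = 0.01703 m.
ω = v/|dx/dθ| = 7.8/0.01703 = 458.02 rad/s.
N = 60ω/(2π) = 4373.8 rpm.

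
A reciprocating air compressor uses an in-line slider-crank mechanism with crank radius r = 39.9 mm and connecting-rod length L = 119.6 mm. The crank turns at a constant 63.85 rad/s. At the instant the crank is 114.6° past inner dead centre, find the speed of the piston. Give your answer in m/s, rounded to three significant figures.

ω = 63.85 rad/s
For an in-line slider-crank, x = r cosθ + √(L² − r² sin²θ), so v = −rω sinθ·[1 + r cosθ/√(L² − r² sin²θ)].
With r = 0.0399 m, L = 0.1196 m, θ = 114.6°: √(L² − r² sin²θ) = 0.11397 m.
v = −0.0399·63.85·0.90924·[1 + 0.0399·-0.41628/0.11397] = -1.9788 m/s.
|v| = 1.9788 m/s.

1.98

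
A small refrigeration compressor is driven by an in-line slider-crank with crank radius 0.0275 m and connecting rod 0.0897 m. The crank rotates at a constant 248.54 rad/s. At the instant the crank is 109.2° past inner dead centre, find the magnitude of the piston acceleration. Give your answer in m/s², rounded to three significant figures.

ω = 248.5 rad/s
x(θ) = r cosθ + √(L² − r² sin²θ); with ω constant, a = ω²·d²x/dθ².
d²x/dθ² = −r cosθ − r²(cos2θ)/√u − r⁴ sin²2θ/(4u^{3/2}),  u = L² − r² sin²θ = 0.00737163 m².
Substituting r = 0.0275 m, L = 0.0897 m, θ = 109.2°: d²x/dθ² = +0.01586 m.
a = ω²·d²x/dθ² = (248.5)²·(+0.01586) = +979.68 m/s²;  |a| = 979.68 m/s².

980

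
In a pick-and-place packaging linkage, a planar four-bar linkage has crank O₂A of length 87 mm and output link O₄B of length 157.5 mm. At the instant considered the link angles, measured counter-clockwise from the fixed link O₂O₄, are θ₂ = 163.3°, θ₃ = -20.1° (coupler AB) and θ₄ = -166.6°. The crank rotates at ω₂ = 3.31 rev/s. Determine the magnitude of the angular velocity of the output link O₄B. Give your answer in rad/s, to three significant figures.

ω₂ = 20.8 rad/s (from 3.31 rev/s).
Differentiating the loop-closure r₂e^{iθ₂}+r₃e^{iθ₃}=r₁+r₄e^{iθ₄} gives r₂ω₂e^{iθ₂}+r₃ω₃e^{iθ₃}=r₄ω₄e^{iθ₄}.
Eliminating the other unknown: ω₄ = r₂ω₂ sin(θ₂−θ₃) / [r₄ sin(θ₄−θ₃)].
Numerator sine = -0.05931; denominator sine = -0.55194.
Result = 0.087·20.8·(-0.05931) / (0.1575·(-0.55194)) = +1.2344 rad/s; magnitude 1.2344 rad/s.

1.23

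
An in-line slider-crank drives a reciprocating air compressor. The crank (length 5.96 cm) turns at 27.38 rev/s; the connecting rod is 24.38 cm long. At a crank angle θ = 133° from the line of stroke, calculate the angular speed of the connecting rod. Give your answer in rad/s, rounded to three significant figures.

29.2

ω = 172 rad/s (converted from 27.38 rev/s).
The rod makes angle φ with the slider axis where L sinφ = r sinθ; differentiating, L cosφ·φ̇ = r ω cosθ.
L cosφ = √(L² − r² sin²θ) = 0.23987 m.
|ω_rod| = r ω |cosθ| / √(L² − r² sin²θ) = 0.0596·172·0.68200/0.23987 = 29.152 rad/s.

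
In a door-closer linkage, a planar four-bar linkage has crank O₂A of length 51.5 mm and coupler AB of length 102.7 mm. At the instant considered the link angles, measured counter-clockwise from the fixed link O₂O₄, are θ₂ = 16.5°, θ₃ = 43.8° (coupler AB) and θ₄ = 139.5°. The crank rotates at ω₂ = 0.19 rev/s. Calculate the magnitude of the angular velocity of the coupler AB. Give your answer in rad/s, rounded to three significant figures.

0.505

ω₂ = 1.194 rad/s (from 0.19 rev/s).
Differentiating the loop-closure r₂e^{iθ₂}+r₃e^{iθ₃}=r₁+r₄e^{iθ₄} gives r₂ω₂e^{iθ₂}+r₃ω₃e^{iθ₃}=r₄ω₄e^{iθ₄}.
Eliminating the other unknown: ω₃ = r₂ω₂ sin(θ₄−θ₂) / [r₃ sin(θ₃−θ₄)].
Numerator sine = +0.83867; denominator sine = -0.99506.
Result = 0.0515·1.194·(+0.83867) / (0.1027·(-0.99506)) = -0.50456 rad/s; magnitude 0.50456 rad/s.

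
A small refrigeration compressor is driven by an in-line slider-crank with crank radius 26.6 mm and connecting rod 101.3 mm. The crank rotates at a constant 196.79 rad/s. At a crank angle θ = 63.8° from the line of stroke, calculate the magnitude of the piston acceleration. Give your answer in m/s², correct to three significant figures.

288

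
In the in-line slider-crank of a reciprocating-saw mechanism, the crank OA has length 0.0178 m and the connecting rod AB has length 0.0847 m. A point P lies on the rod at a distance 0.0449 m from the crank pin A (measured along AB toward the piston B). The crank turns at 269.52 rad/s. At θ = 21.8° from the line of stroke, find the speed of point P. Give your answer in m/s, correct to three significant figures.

2.87

ω = 269.5 rad/s.  Crank-pin speed |V_A| = rω = 4.7975 m/s, perpendicular to OA.
Rod angle: sinφ = −(r/L) sinθ ⇒ φ = -4.476°; ω_rod = −rω cosθ/√(L²−r²sin²θ) = -52.751 rad/s.
V_P = V_A + ω_rod × AP, with AP = 0.0449 m along the rod.
Components: V_Px = −rω sinθ − a·ω_rod·sinφ = -1.9665 m/s;  V_Py = rω cosθ + a·ω_rod·cosφ = +2.0931 m/s.
|V_P| = √(V_Px² + V_Py²) = 2.8719 m/s.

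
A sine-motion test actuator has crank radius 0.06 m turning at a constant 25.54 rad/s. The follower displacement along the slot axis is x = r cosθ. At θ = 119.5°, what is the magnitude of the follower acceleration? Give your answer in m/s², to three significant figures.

19.3

ω = 25.54 rad/s
x = r cosθ ⇒ ẍ = −rω² cosθ (ω constant).
|a| = rω²|cosθ| = 0.06·(25.54)²·|cos 119.5°| = 19.272 m/s².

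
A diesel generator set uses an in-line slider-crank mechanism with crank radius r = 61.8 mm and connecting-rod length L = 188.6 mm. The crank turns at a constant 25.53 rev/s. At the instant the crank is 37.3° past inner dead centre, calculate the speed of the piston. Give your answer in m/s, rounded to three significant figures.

ω = 2π·25.5 = 160.4 rad/s
For an in-line slider-crank, x = r cosθ + √(L² − r² sin²θ), so v = −rω sinθ·[1 + r cosθ/√(L² − r² sin²θ)].
With r = 0.0618 m, L = 0.1886 m, θ = 37.3°: √(L² − r² sin²θ) = 0.18484 m.
v = −0.0618·160.4·0.60599·[1 + 0.0618·0.79547/0.18484] = -7.605 m/s.
|v| = 7.605 m/s.

7.61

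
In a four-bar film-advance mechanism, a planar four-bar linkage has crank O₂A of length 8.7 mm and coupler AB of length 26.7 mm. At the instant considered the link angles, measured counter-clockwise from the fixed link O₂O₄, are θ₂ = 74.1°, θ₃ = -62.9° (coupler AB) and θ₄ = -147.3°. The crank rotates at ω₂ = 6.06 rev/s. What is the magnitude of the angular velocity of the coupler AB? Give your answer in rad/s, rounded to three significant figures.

ω₂ = 38.08 rad/s (from 6.06 rev/s).
Differentiating the loop-closure r₂e^{iθ₂}+r₃e^{iθ₃}=r₁+r₄e^{iθ₄} gives r₂ω₂e^{iθ₂}+r₃ω₃e^{iθ₃}=r₄ω₄e^{iθ₄}.
Eliminating the other unknown: ω₃ = r₂ω₂ sin(θ₄−θ₂) / [r₃ sin(θ₃−θ₄)].
Numerator sine = +0.66131; denominator sine = +0.99523.
Result = 0.0087·38.08·(+0.66131) / (0.0267·(+0.99523)) = +8.2441 rad/s; magnitude 8.2441 rad/s.

8.24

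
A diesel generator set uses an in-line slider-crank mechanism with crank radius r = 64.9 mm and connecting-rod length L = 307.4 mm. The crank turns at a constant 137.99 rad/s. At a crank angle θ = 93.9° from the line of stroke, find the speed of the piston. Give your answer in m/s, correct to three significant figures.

8.80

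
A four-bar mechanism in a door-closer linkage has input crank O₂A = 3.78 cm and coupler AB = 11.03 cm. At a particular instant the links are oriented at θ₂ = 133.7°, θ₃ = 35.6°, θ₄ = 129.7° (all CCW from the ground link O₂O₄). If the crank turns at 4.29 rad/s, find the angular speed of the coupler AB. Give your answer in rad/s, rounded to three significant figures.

0.103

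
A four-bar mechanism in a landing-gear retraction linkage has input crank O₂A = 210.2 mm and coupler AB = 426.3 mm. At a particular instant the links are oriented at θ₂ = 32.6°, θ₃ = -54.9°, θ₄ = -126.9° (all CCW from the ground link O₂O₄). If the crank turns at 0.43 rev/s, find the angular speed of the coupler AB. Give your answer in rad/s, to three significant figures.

0.491

ω₂ = 2.702 rad/s (from 0.43 rev/s).
Differentiating the loop-closure r₂e^{iθ₂}+r₃e^{iθ₃}=r₁+r₄e^{iθ₄} gives r₂ω₂e^{iθ₂}+r₃ω₃e^{iθ₃}=r₄ω₄e^{iθ₄}.
Eliminating the other unknown: ω₃ = r₂ω₂ sin(θ₄−θ₂) / [r₃ sin(θ₃−θ₄)].
Numerator sine = -0.35021; denominator sine = +0.95106.
Result = 0.2102·2.702·(-0.35021) / (0.4263·(+0.95106)) = -0.49055 rad/s; magnitude 0.49055 rad/s.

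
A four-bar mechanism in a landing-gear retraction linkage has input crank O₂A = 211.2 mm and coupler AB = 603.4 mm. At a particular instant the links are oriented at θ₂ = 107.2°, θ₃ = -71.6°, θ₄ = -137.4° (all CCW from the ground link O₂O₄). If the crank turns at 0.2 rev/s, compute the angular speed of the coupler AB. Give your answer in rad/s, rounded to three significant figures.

ω₂ = 1.257 rad/s (from 0.2 rev/s).
Differentiating the loop-closure r₂e^{iθ₂}+r₃e^{iθ₃}=r₁+r₄e^{iθ₄} gives r₂ω₂e^{iθ₂}+r₃ω₃e^{iθ₃}=r₄ω₄e^{iθ₄}.
Eliminating the other unknown: ω₃ = r₂ω₂ sin(θ₄−θ₂) / [r₃ sin(θ₃−θ₄)].
Numerator sine = +0.90334; denominator sine = +0.91212.
Result = 0.2112·1.257·(+0.90334) / (0.6034·(+0.91212)) = +0.43561 rad/s; magnitude 0.43561 rad/s.

0.436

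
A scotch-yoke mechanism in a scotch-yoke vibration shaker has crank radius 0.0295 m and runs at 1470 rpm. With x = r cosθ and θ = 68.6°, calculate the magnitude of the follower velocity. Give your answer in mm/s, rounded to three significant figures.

4230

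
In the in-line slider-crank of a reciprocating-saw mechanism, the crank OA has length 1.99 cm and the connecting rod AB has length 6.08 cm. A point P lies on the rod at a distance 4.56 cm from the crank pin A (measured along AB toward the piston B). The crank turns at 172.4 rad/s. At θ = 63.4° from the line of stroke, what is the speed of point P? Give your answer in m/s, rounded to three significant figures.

ω = 172.4 rad/s.  Crank-pin speed |V_A| = rω = 3.4308 m/s, perpendicular to OA.
Rod angle: sinφ = −(r/L) sinθ ⇒ φ = -17.017°; ω_rod = −rω cosθ/√(L²−r²sin²θ) = -26.423 rad/s.
V_P = V_A + ω_rod × AP, with AP = 0.0456 m along the rod.
Components: V_Px = −rω sinθ − a·ω_rod·sinφ = -3.4202 m/s;  V_Py = rω cosθ + a·ω_rod·cosφ = +0.38404 m/s.
|V_P| = √(V_Px² + V_Py²) = 3.4417 m/s.

3.44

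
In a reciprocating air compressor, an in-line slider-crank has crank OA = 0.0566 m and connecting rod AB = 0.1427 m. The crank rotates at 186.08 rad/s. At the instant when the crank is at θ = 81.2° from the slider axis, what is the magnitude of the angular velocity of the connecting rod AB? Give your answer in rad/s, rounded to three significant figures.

12.3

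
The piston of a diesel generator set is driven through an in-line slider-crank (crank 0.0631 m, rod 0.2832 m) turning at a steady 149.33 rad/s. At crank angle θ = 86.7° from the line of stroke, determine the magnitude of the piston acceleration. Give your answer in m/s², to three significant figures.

238

ω = 149.3 rad/s
x(θ) = r cosθ + √(L² − r² sin²θ); with ω constant, a = ω²·d²x/dθ².
d²x/dθ² = −r cosθ − r²(cos2θ)/√u − r⁴ sin²2θ/(4u^{3/2}),  u = L² − r² sin²θ = 0.0762338 m².
Substituting r = 0.0631 m, L = 0.2832 m, θ = 86.7°: d²x/dθ² = +0.01069 m.
a = ω²·d²x/dθ² = (149.3)²·(+0.01069) = +238.39 m/s²;  |a| = 238.39 m/s².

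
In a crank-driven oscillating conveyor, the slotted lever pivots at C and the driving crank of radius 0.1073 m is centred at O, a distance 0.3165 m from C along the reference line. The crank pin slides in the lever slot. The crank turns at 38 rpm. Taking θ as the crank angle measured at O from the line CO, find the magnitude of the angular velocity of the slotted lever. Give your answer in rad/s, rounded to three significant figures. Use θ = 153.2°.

ω = 3.979 rad/s (from 38 rpm).
Crank pin A relative to C: A = (d + r cosθ, r sinθ); lever angle φ = atan2(r sinθ, d + r cosθ).
Differentiating tanφ: φ̇ = rω(d cosθ + r)/(d² + r² + 2dr cosθ).
d² + r² + 2dr cosθ = |CA|² = 0.0510603 m²;  d cosθ + r = -0.1752 m.
|ω_lever| = |0.1073·3.979·-0.1752| / 0.0510603 = 1.4651 rad/s.

1.47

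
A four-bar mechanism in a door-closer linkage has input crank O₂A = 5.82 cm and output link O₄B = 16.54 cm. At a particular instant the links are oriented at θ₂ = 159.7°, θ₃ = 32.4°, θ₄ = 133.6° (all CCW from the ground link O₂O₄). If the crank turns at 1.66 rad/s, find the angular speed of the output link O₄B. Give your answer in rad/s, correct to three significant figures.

0.474

ω₂ = 1.66 rad/s
Differentiating the loop-closure r₂e^{iθ₂}+r₃e^{iθ₃}=r₁+r₄e^{iθ₄} gives r₂ω₂e^{iθ₂}+r₃ω₃e^{iθ₃}=r₄ω₄e^{iθ₄}.
Eliminating the other unknown: ω₄ = r₂ω₂ sin(θ₂−θ₃) / [r₄ sin(θ₄−θ₃)].
Numerator sine = +0.79547; denominator sine = +0.98096.
Result = 0.0582·1.66·(+0.79547) / (0.1654·(+0.98096)) = +0.47367 rad/s; magnitude 0.47367 rad/s.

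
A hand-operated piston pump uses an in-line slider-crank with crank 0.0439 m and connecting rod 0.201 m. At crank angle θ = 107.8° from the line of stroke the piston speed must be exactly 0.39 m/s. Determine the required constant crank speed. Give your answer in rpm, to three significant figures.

For an in-line slider-crank, |v_piston| = rω|sinθ|·[1 + r cosθ/√(L² − r² sin²θ)].
With r = 0.0439 m, L = 0.201 m, θ = 107.8°: the bracketed kinematic factor |dx/dθ| = 0.038945 m.
ω = v/|dx/dθ| = 0.39/0.038945 = 10.014 rad/s.
N = 60ω/(2π) = 95.627 rpm.

95.6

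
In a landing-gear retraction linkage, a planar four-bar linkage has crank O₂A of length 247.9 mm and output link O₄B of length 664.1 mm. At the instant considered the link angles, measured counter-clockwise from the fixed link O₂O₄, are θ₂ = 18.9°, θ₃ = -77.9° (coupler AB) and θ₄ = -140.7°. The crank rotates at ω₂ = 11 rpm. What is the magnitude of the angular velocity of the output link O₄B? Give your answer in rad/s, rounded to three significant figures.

ω₂ = 1.152 rad/s (from 11 rpm).
Differentiating the loop-closure r₂e^{iθ₂}+r₃e^{iθ₃}=r₁+r₄e^{iθ₄} gives r₂ω₂e^{iθ₂}+r₃ω₃e^{iθ₃}=r₄ω₄e^{iθ₄}.
Eliminating the other unknown: ω₄ = r₂ω₂ sin(θ₂−θ₃) / [r₄ sin(θ₄−θ₃)].
Numerator sine = +0.99297; denominator sine = -0.88942.
Result = 0.2479·1.152·(+0.99297) / (0.6641·(-0.88942)) = -0.48006 rad/s; magnitude 0.48006 rad/s.

0.480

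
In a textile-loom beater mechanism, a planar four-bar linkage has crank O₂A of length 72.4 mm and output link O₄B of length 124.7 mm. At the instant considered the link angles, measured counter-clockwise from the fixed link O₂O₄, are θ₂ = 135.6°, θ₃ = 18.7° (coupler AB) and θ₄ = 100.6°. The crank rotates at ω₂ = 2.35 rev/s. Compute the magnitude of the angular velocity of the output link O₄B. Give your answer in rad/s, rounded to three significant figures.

ω₂ = 14.77 rad/s (from 2.35 rev/s).
Differentiating the loop-closure r₂e^{iθ₂}+r₃e^{iθ₃}=r₁+r₄e^{iθ₄} gives r₂ω₂e^{iθ₂}+r₃ω₃e^{iθ₃}=r₄ω₄e^{iθ₄}.
Eliminating the other unknown: ω₄ = r₂ω₂ sin(θ₂−θ₃) / [r₄ sin(θ₄−θ₃)].
Numerator sine = +0.89180; denominator sine = +0.99002.
Result = 0.0724·14.77·(+0.89180) / (0.1247·(+0.99002)) = +7.7222 rad/s; magnitude 7.7222 rad/s.

7.72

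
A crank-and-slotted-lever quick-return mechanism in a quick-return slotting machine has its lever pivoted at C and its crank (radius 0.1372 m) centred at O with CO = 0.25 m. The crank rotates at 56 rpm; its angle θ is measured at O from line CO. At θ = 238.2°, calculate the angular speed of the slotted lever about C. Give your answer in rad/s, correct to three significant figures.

0.0973

ω = 5.864 rad/s (from 56 rpm).
Crank pin A relative to C: A = (d + r cosθ, r sinθ); lever angle φ = atan2(r sinθ, d + r cosθ).
Differentiating tanφ: φ̇ = rω(d cosθ + r)/(d² + r² + 2dr cosθ).
d² + r² + 2dr cosθ = |CA|² = 0.0451747 m²;  d cosθ + r = +0.0054611 m.
|ω_lever| = |0.1372·5.864·+0.0054611| / 0.0451747 = 0.097264 rad/s.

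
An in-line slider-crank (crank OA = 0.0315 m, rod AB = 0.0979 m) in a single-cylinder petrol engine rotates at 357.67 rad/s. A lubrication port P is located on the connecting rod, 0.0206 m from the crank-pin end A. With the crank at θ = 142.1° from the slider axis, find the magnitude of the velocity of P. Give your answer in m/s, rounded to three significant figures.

9.60

ω = 357.7 rad/s.  Crank-pin speed |V_A| = rω = 11.267 m/s, perpendicular to OA.
Rod angle: sinφ = −(r/L) sinθ ⇒ φ = -11.400°; ω_rod = −rω cosθ/√(L²−r²sin²θ) = +92.637 rad/s.
V_P = V_A + ω_rod × AP, with AP = 0.0206 m along the rod.
Components: V_Px = −rω sinθ − a·ω_rod·sinφ = -6.5437 m/s;  V_Py = rω cosθ + a·ω_rod·cosφ = -7.0196 m/s.
|V_P| = √(V_Px² + V_Py²) = 9.5966 m/s.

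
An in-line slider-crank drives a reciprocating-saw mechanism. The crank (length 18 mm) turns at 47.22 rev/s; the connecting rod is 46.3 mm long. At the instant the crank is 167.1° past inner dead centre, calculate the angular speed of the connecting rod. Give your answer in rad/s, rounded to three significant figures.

113

ω = 296.7 rad/s (converted from 47.22 rev/s).
The rod makes angle φ with the slider axis where L sinφ = r sinθ; differentiating, L cosφ·φ̇ = r ω cosθ.
L cosφ = √(L² − r² sin²θ) = 0.046125 m.
|ω_rod| = r ω |cosθ| / √(L² − r² sin²θ) = 0.018·296.7·0.97476/0.046125 = 112.86 rad/s.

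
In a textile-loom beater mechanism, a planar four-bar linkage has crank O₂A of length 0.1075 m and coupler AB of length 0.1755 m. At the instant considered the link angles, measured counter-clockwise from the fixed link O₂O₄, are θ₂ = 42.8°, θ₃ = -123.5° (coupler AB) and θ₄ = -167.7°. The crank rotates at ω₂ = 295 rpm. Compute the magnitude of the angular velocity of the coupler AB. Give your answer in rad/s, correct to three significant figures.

13.8

ω₂ = 30.89 rad/s (from 295 rpm).
Differentiating the loop-closure r₂e^{iθ₂}+r₃e^{iθ₃}=r₁+r₄e^{iθ₄} gives r₂ω₂e^{iθ₂}+r₃ω₃e^{iθ₃}=r₄ω₄e^{iθ₄}.
Eliminating the other unknown: ω₃ = r₂ω₂ sin(θ₄−θ₂) / [r₃ sin(θ₃−θ₄)].
Numerator sine = +0.50754; denominator sine = +0.69717.
Result = 0.1075·30.89·(+0.50754) / (0.1755·(+0.69717)) = +13.776 rad/s; magnitude 13.776 rad/s.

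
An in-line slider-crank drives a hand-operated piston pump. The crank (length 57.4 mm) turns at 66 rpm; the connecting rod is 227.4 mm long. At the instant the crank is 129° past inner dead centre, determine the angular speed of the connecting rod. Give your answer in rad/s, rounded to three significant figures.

1.12

ω = 6.912 rad/s (converted from 66 rpm).
The rod makes angle φ with the slider axis where L sinφ = r sinθ; differentiating, L cosφ·φ̇ = r ω cosθ.
L cosφ = √(L² − r² sin²θ) = 0.22298 m.
|ω_rod| = r ω |cosθ| / √(L² − r² sin²θ) = 0.0574·6.912·0.62932/0.22298 = 1.1197 rad/s.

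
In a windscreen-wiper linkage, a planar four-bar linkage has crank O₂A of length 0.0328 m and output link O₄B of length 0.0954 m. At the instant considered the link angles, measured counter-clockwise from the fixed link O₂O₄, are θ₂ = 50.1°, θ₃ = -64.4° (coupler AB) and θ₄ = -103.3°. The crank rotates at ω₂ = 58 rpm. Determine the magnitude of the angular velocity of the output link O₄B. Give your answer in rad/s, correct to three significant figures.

ω₂ = 6.074 rad/s (from 58 rpm).
Differentiating the loop-closure r₂e^{iθ₂}+r₃e^{iθ₃}=r₁+r₄e^{iθ₄} gives r₂ω₂e^{iθ₂}+r₃ω₃e^{iθ₃}=r₄ω₄e^{iθ₄}.
Eliminating the other unknown: ω₄ = r₂ω₂ sin(θ₂−θ₃) / [r₄ sin(θ₄−θ₃)].
Numerator sine = +0.90996; denominator sine = -0.62796.
Result = 0.0328·6.074·(+0.90996) / (0.0954·(-0.62796)) = -3.026 rad/s; magnitude 3.026 rad/s.

3.03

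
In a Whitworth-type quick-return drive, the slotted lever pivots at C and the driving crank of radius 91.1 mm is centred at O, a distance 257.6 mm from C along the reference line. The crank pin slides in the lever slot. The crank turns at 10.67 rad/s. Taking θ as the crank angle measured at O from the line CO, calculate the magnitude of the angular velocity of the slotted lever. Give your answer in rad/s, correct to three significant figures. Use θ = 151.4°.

3.93

ω = 10.67 rad/s
Crank pin A relative to C: A = (d + r cosθ, r sinθ); lever angle φ = atan2(r sinθ, d + r cosθ).
Differentiating tanφ: φ̇ = rω(d cosθ + r)/(d² + r² + 2dr cosθ).
d² + r² + 2dr cosθ = |CA|² = 0.0334491 m²;  d cosθ + r = -0.13507 m.
|ω_lever| = |0.0911·10.67·-0.13507| / 0.0334491 = 3.9251 rad/s.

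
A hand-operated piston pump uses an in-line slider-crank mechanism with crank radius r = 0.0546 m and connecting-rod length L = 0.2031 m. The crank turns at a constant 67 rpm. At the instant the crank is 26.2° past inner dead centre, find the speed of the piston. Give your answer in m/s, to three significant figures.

0.210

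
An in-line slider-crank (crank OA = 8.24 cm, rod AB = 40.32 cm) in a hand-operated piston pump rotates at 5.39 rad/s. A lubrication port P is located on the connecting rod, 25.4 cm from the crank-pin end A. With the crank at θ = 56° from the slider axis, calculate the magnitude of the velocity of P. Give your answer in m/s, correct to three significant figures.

ω = 5.39 rad/s.  Crank-pin speed |V_A| = rω = 0.44414 m/s, perpendicular to OA.
Rod angle: sinφ = −(r/L) sinθ ⇒ φ = -9.754°; ω_rod = −rω cosθ/√(L²−r²sin²θ) = -0.625 rad/s.
V_P = V_A + ω_rod × AP, with AP = 0.254 m along the rod.
Components: V_Px = −rω sinθ − a·ω_rod·sinφ = -0.3951 m/s;  V_Py = rω cosθ + a·ω_rod·cosφ = +0.091902 m/s.
|V_P| = √(V_Px² + V_Py²) = 0.40565 m/s.

0.406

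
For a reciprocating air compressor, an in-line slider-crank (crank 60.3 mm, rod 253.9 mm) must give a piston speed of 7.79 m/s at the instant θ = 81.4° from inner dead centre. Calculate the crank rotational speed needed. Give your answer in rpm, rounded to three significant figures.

1200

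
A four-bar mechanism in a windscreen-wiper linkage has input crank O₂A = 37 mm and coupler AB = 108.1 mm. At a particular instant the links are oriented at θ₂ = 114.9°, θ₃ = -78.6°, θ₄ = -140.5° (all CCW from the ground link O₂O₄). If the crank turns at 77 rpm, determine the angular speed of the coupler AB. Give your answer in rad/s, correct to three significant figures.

ω₂ = 8.063 rad/s (from 77 rpm).
Differentiating the loop-closure r₂e^{iθ₂}+r₃e^{iθ₃}=r₁+r₄e^{iθ₄} gives r₂ω₂e^{iθ₂}+r₃ω₃e^{iθ₃}=r₄ω₄e^{iθ₄}.
Eliminating the other unknown: ω₃ = r₂ω₂ sin(θ₄−θ₂) / [r₃ sin(θ₃−θ₄)].
Numerator sine = +0.96771; denominator sine = +0.88213.
Result = 0.037·8.063·(+0.96771) / (0.1081·(+0.88213)) = +3.0277 rad/s; magnitude 3.0277 rad/s.

3.03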